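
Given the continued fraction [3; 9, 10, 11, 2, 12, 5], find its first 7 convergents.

Using the convergent recurrence p_i = a_i*p_{i-1} + p_{i-2}, q_i = a_i*q_{i-1} + q_{i-2} with p_{-2}=0, p_{-1}=1, q_{-2}=1, q_{-1}=0:
  i=0: a_0=3, p_0 = 3*1 + 0 = 3, q_0 = 3*0 + 1 = 1.
  i=1: a_1=9, p_1 = 9*3 + 1 = 28, q_1 = 9*1 + 0 = 9.
  i=2: a_2=10, p_2 = 10*28 + 3 = 283, q_2 = 10*9 + 1 = 91.
  i=3: a_3=11, p_3 = 11*283 + 28 = 3141, q_3 = 11*91 + 9 = 1010.
  i=4: a_4=2, p_4 = 2*3141 + 283 = 6565, q_4 = 2*1010 + 91 = 2111.
  i=5: a_5=12, p_5 = 12*6565 + 3141 = 81921, q_5 = 12*2111 + 1010 = 26342.
  i=6: a_6=5, p_6 = 5*81921 + 6565 = 416170, q_6 = 5*26342 + 2111 = 133821.

3/1, 28/9, 283/91, 3141/1010, 6565/2111, 81921/26342, 416170/133821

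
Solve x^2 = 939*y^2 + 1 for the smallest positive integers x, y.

First expand sqrt(939) as a continued fraction. With x_i = (sqrt(939) + m_i)/d_i and (m_0, d_0) = (0, 1): a_0 = floor(sqrt(939)) = 30, since 30^2 = 900 <= 939 < 961 = 31^2.
Iterate m_{i+1} = d_i*a_i - m_i, d_{i+1} = (939 - m_{i+1}^2)/d_i, a_{i+1} = floor((a_0 + m_{i+1})/d_{i+1}):
  m_1 = 1*30 - 0 = 30, d_1 = (939 - 30^2)/1 = 39/1 = 39, a_1 = floor((30 + 30)/39) = 1.
  m_2 = 39*1 - 30 = 9, d_2 = (939 - 9^2)/39 = 858/39 = 22, a_2 = floor((30 + 9)/22) = 1.
  m_3 = 22*1 - 9 = 13, d_3 = (939 - 13^2)/22 = 770/22 = 35, a_3 = floor((30 + 13)/35) = 1.
  m_4 = 35*1 - 13 = 22, d_4 = (939 - 22^2)/35 = 455/35 = 13, a_4 = floor((30 + 22)/13) = 4.
  m_5 = 13*4 - 22 = 30, d_5 = (939 - 30^2)/13 = 39/13 = 3, a_5 = floor((30 + 30)/3) = 20.
  m_6 = 3*20 - 30 = 30, d_6 = (939 - 30^2)/3 = 39/3 = 13, a_6 = floor((30 + 30)/13) = 4.
  m_7 = 13*4 - 30 = 22, d_7 = (939 - 22^2)/13 = 455/13 = 35, a_7 = floor((30 + 22)/35) = 1.
  m_8 = 35*1 - 22 = 13, d_8 = (939 - 13^2)/35 = 770/35 = 22, a_8 = floor((30 + 13)/22) = 1.
  m_9 = 22*1 - 13 = 9, d_9 = (939 - 9^2)/22 = 858/22 = 39, a_9 = floor((30 + 9)/39) = 1.
  m_10 = 39*1 - 9 = 30, d_10 = (939 - 30^2)/39 = 39/39 = 1, a_10 = floor((30 + 30)/1) = 60.
  m_11 = 1*60 - 30 = 30, d_11 = (939 - 30^2)/1 = 39/1 = 39: (m_11, d_11) = (m_1, d_1) = (30, 39), so from here the quotients repeat a_1, ..., a_10; the period length is 10.
So sqrt(939) = [30; (1, 1, 1, 4, 20, 4, 1, 1, 1, 60)] with period length k = 10.
k is even, so the fundamental solution of x^2 - 939y^2 = 1 is (p_{k-1}, q_{k-1}) = (p_9, q_9); compute convergents through index 9.
Convergents (p_i = a_i*p_{i-1} + p_{i-2}, q_i = a_i*q_{i-1} + q_{i-2} with p_{-2}=0, p_{-1}=1, q_{-2}=1, q_{-1}=0):
  i=0: a_0=30, p_0 = 30*1 + 0 = 30, q_0 = 30*0 + 1 = 1.
  i=1: a_1=1, p_1 = 1*30 + 1 = 31, q_1 = 1*1 + 0 = 1.
  i=2: a_2=1, p_2 = 1*31 + 30 = 61, q_2 = 1*1 + 1 = 2.
  i=3: a_3=1, p_3 = 1*61 + 31 = 92, q_3 = 1*2 + 1 = 3.
  i=4: a_4=4, p_4 = 4*92 + 61 = 429, q_4 = 4*3 + 2 = 14.
  i=5: a_5=20, p_5 = 20*429 + 92 = 8672, q_5 = 20*14 + 3 = 283.
  i=6: a_6=4, p_6 = 4*8672 + 429 = 35117, q_6 = 4*283 + 14 = 1146.
  i=7: a_7=1, p_7 = 1*35117 + 8672 = 43789, q_7 = 1*1146 + 283 = 1429.
  i=8: a_8=1, p_8 = 1*43789 + 35117 = 78906, q_8 = 1*1429 + 1146 = 2575.
  i=9: a_9=1, p_9 = 1*78906 + 43789 = 122695, q_9 = 1*2575 + 1429 = 4004.
Check: 122695^2 - 939*4004^2 = 15054063025 - 15054063024 = 1, so (x, y) = (122695, 4004) solves the equation, and by the theorem it is the least positive solution.

(x, y) = (122695, 4004)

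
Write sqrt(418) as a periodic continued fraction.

Write x_i = (sqrt(418) + m_i)/d_i with (m_0, d_0) = (0, 1). a_0 = floor(sqrt(418)) = 20, since 20^2 = 400 <= 418 < 441 = 21^2.
Iterate m_{i+1} = d_i*a_i - m_i, d_{i+1} = (418 - m_{i+1}^2)/d_i, a_{i+1} = floor((a_0 + m_{i+1})/d_{i+1}):
  m_1 = 1*20 - 0 = 20, d_1 = (418 - 20^2)/1 = 18/1 = 18, a_1 = floor((20 + 20)/18) = 2.
  m_2 = 18*2 - 20 = 16, d_2 = (418 - 16^2)/18 = 162/18 = 9, a_2 = floor((20 + 16)/9) = 4.
  m_3 = 9*4 - 16 = 20, d_3 = (418 - 20^2)/9 = 18/9 = 2, a_3 = floor((20 + 20)/2) = 20.
  m_4 = 2*20 - 20 = 20, d_4 = (418 - 20^2)/2 = 18/2 = 9, a_4 = floor((20 + 20)/9) = 4.
  m_5 = 9*4 - 20 = 16, d_5 = (418 - 16^2)/9 = 162/9 = 18, a_5 = floor((20 + 16)/18) = 2.
  m_6 = 18*2 - 16 = 20, d_6 = (418 - 20^2)/18 = 18/18 = 1, a_6 = floor((20 + 20)/1) = 40.
  m_7 = 1*40 - 20 = 20, d_7 = (418 - 20^2)/1 = 18/1 = 18: (m_7, d_7) = (m_1, d_1) = (20, 18), so from here the quotients repeat a_1, ..., a_6; the period length is 6.
Hence the expansion of sqrt(418) is a_0 = 20 followed by the repeating block 2, 4, 20, 4, 2, 40 (period 6).

[20; (2, 4, 20, 4, 2, 40)]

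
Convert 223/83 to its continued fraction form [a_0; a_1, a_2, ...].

[2; 1, 2, 5, 5]

Run the Euclidean algorithm on 223 and 83; the successive quotients are the partial quotients a_0, a_1, ... (each step inverts the fractional part left over by the previous one):
  223 = 2*83 + 57, so a_0 = 2.
  83 = 1*57 + 26, so a_1 = 1.
  57 = 2*26 + 5, so a_2 = 2.
  26 = 5*5 + 1, so a_3 = 5.
  5 = 5*1 + 0, so a_4 = 5.
The remainder reaches 0 after 5 divisions, so the expansion has 5 partial quotients, read off in order.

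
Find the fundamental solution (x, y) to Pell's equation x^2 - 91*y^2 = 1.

First expand sqrt(91) as a continued fraction. With x_i = (sqrt(91) + m_i)/d_i and (m_0, d_0) = (0, 1): a_0 = floor(sqrt(91)) = 9, since 9^2 = 81 <= 91 < 100 = 10^2.
Iterate m_{i+1} = d_i*a_i - m_i, d_{i+1} = (91 - m_{i+1}^2)/d_i, a_{i+1} = floor((a_0 + m_{i+1})/d_{i+1}):
  m_1 = 1*9 - 0 = 9, d_1 = (91 - 9^2)/1 = 10/1 = 10, a_1 = floor((9 + 9)/10) = 1.
  m_2 = 10*1 - 9 = 1, d_2 = (91 - 1^2)/10 = 90/10 = 9, a_2 = floor((9 + 1)/9) = 1.
  m_3 = 9*1 - 1 = 8, d_3 = (91 - 8^2)/9 = 27/9 = 3, a_3 = floor((9 + 8)/3) = 5.
  m_4 = 3*5 - 8 = 7, d_4 = (91 - 7^2)/3 = 42/3 = 14, a_4 = floor((9 + 7)/14) = 1.
  m_5 = 14*1 - 7 = 7, d_5 = (91 - 7^2)/14 = 42/14 = 3, a_5 = floor((9 + 7)/3) = 5.
  m_6 = 3*5 - 7 = 8, d_6 = (91 - 8^2)/3 = 27/3 = 9, a_6 = floor((9 + 8)/9) = 1.
  m_7 = 9*1 - 8 = 1, d_7 = (91 - 1^2)/9 = 90/9 = 10, a_7 = floor((9 + 1)/10) = 1.
  m_8 = 10*1 - 1 = 9, d_8 = (91 - 9^2)/10 = 10/10 = 1, a_8 = floor((9 + 9)/1) = 18.
  m_9 = 1*18 - 9 = 9, d_9 = (91 - 9^2)/1 = 10/1 = 10: (m_9, d_9) = (m_1, d_1) = (9, 10), so from here the quotients repeat a_1, ..., a_8; the period length is 8.
So sqrt(91) = [9; (1, 1, 5, 1, 5, 1, 1, 18)] with period length k = 8.
k is even, so the fundamental solution of x^2 - 91y^2 = 1 is (p_{k-1}, q_{k-1}) = (p_7, q_7); compute convergents through index 7.
Convergents (p_i = a_i*p_{i-1} + p_{i-2}, q_i = a_i*q_{i-1} + q_{i-2} with p_{-2}=0, p_{-1}=1, q_{-2}=1, q_{-1}=0):
  i=0: a_0=9, p_0 = 9*1 + 0 = 9, q_0 = 9*0 + 1 = 1.
  i=1: a_1=1, p_1 = 1*9 + 1 = 10, q_1 = 1*1 + 0 = 1.
  i=2: a_2=1, p_2 = 1*10 + 9 = 19, q_2 = 1*1 + 1 = 2.
  i=3: a_3=5, p_3 = 5*19 + 10 = 105, q_3 = 5*2 + 1 = 11.
  i=4: a_4=1, p_4 = 1*105 + 19 = 124, q_4 = 1*11 + 2 = 13.
  i=5: a_5=5, p_5 = 5*124 + 105 = 725, q_5 = 5*13 + 11 = 76.
  i=6: a_6=1, p_6 = 1*725 + 124 = 849, q_6 = 1*76 + 13 = 89.
  i=7: a_7=1, p_7 = 1*849 + 725 = 1574, q_7 = 1*89 + 76 = 165.
Check: 1574^2 - 91*165^2 = 2477476 - 2477475 = 1, so (x, y) = (1574, 165) solves the equation, and by the theorem it is the least positive solution.

(x, y) = (1574, 165)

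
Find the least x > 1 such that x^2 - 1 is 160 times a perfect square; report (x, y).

First expand sqrt(160) as a continued fraction. With x_i = (sqrt(160) + m_i)/d_i and (m_0, d_0) = (0, 1): a_0 = floor(sqrt(160)) = 12, since 12^2 = 144 <= 160 < 169 = 13^2.
Iterate m_{i+1} = d_i*a_i - m_i, d_{i+1} = (160 - m_{i+1}^2)/d_i, a_{i+1} = floor((a_0 + m_{i+1})/d_{i+1}):
  m_1 = 1*12 - 0 = 12, d_1 = (160 - 12^2)/1 = 16/1 = 16, a_1 = floor((12 + 12)/16) = 1.
  m_2 = 16*1 - 12 = 4, d_2 = (160 - 4^2)/16 = 144/16 = 9, a_2 = floor((12 + 4)/9) = 1.
  m_3 = 9*1 - 4 = 5, d_3 = (160 - 5^2)/9 = 135/9 = 15, a_3 = floor((12 + 5)/15) = 1.
  m_4 = 15*1 - 5 = 10, d_4 = (160 - 10^2)/15 = 60/15 = 4, a_4 = floor((12 + 10)/4) = 5.
  m_5 = 4*5 - 10 = 10, d_5 = (160 - 10^2)/4 = 60/4 = 15, a_5 = floor((12 + 10)/15) = 1.
  m_6 = 15*1 - 10 = 5, d_6 = (160 - 5^2)/15 = 135/15 = 9, a_6 = floor((12 + 5)/9) = 1.
  m_7 = 9*1 - 5 = 4, d_7 = (160 - 4^2)/9 = 144/9 = 16, a_7 = floor((12 + 4)/16) = 1.
  m_8 = 16*1 - 4 = 12, d_8 = (160 - 12^2)/16 = 16/16 = 1, a_8 = floor((12 + 12)/1) = 24.
  m_9 = 1*24 - 12 = 12, d_9 = (160 - 12^2)/1 = 16/1 = 16: (m_9, d_9) = (m_1, d_1) = (12, 16), so from here the quotients repeat a_1, ..., a_8; the period length is 8.
So sqrt(160) = [12; (1, 1, 1, 5, 1, 1, 1, 24)] with period length k = 8.
k is even, so the fundamental solution of x^2 - 160y^2 = 1 is (p_{k-1}, q_{k-1}) = (p_7, q_7); compute convergents through index 7.
Convergents (p_i = a_i*p_{i-1} + p_{i-2}, q_i = a_i*q_{i-1} + q_{i-2} with p_{-2}=0, p_{-1}=1, q_{-2}=1, q_{-1}=0):
  i=0: a_0=12, p_0 = 12*1 + 0 = 12, q_0 = 12*0 + 1 = 1.
  i=1: a_1=1, p_1 = 1*12 + 1 = 13, q_1 = 1*1 + 0 = 1.
  i=2: a_2=1, p_2 = 1*13 + 12 = 25, q_2 = 1*1 + 1 = 2.
  i=3: a_3=1, p_3 = 1*25 + 13 = 38, q_3 = 1*2 + 1 = 3.
  i=4: a_4=5, p_4 = 5*38 + 25 = 215, q_4 = 5*3 + 2 = 17.
  i=5: a_5=1, p_5 = 1*215 + 38 = 253, q_5 = 1*17 + 3 = 20.
  i=6: a_6=1, p_6 = 1*253 + 215 = 468, q_6 = 1*20 + 17 = 37.
  i=7: a_7=1, p_7 = 1*468 + 253 = 721, q_7 = 1*37 + 20 = 57.
Check: 721^2 - 160*57^2 = 519841 - 519840 = 1, so (x, y) = (721, 57) solves the equation, and by the theorem it is the least positive solution.

(x, y) = (721, 57)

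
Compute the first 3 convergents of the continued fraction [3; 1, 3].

Using the convergent recurrence p_i = a_i*p_{i-1} + p_{i-2}, q_i = a_i*q_{i-1} + q_{i-2} with p_{-2}=0, p_{-1}=1, q_{-2}=1, q_{-1}=0:
  i=0: a_0=3, p_0 = 3*1 + 0 = 3, q_0 = 3*0 + 1 = 1.
  i=1: a_1=1, p_1 = 1*3 + 1 = 4, q_1 = 1*1 + 0 = 1.
  i=2: a_2=3, p_2 = 3*4 + 3 = 15, q_2 = 3*1 + 1 = 4.

3/1, 4/1, 15/4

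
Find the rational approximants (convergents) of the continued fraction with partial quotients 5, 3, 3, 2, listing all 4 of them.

Using the convergent recurrence p_i = a_i*p_{i-1} + p_{i-2}, q_i = a_i*q_{i-1} + q_{i-2} with p_{-2}=0, p_{-1}=1, q_{-2}=1, q_{-1}=0:
  i=0: a_0=5, p_0 = 5*1 + 0 = 5, q_0 = 5*0 + 1 = 1.
  i=1: a_1=3, p_1 = 3*5 + 1 = 16, q_1 = 3*1 + 0 = 3.
  i=2: a_2=3, p_2 = 3*16 + 5 = 53, q_2 = 3*3 + 1 = 10.
  i=3: a_3=2, p_3 = 2*53 + 16 = 122, q_3 = 2*10 + 3 = 23.

5/1, 16/3, 53/10, 122/23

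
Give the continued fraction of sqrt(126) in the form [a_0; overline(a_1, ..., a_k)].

[11; overline(4, 2, 4, 22)]

Write x_i = (sqrt(126) + m_i)/d_i with (m_0, d_0) = (0, 1). a_0 = floor(sqrt(126)) = 11, since 11^2 = 121 <= 126 < 144 = 12^2.
Iterate m_{i+1} = d_i*a_i - m_i, d_{i+1} = (126 - m_{i+1}^2)/d_i, a_{i+1} = floor((a_0 + m_{i+1})/d_{i+1}):
  m_1 = 1*11 - 0 = 11, d_1 = (126 - 11^2)/1 = 5/1 = 5, a_1 = floor((11 + 11)/5) = 4.
  m_2 = 5*4 - 11 = 9, d_2 = (126 - 9^2)/5 = 45/5 = 9, a_2 = floor((11 + 9)/9) = 2.
  m_3 = 9*2 - 9 = 9, d_3 = (126 - 9^2)/9 = 45/9 = 5, a_3 = floor((11 + 9)/5) = 4.
  m_4 = 5*4 - 9 = 11, d_4 = (126 - 11^2)/5 = 5/5 = 1, a_4 = floor((11 + 11)/1) = 22.
  m_5 = 1*22 - 11 = 11, d_5 = (126 - 11^2)/1 = 5/1 = 5: (m_5, d_5) = (m_1, d_1) = (11, 5), so from here the quotients repeat a_1, ..., a_4; the period length is 4.
Hence the expansion of sqrt(126) is a_0 = 11 followed by the repeating block 4, 2, 4, 22 (period 4).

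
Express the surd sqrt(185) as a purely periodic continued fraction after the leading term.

[13; (1, 1, 1, 1, 26)]

Write x_i = (sqrt(185) + m_i)/d_i with (m_0, d_0) = (0, 1). a_0 = floor(sqrt(185)) = 13, since 13^2 = 169 <= 185 < 196 = 14^2.
Iterate m_{i+1} = d_i*a_i - m_i, d_{i+1} = (185 - m_{i+1}^2)/d_i, a_{i+1} = floor((a_0 + m_{i+1})/d_{i+1}):
  m_1 = 1*13 - 0 = 13, d_1 = (185 - 13^2)/1 = 16/1 = 16, a_1 = floor((13 + 13)/16) = 1.
  m_2 = 16*1 - 13 = 3, d_2 = (185 - 3^2)/16 = 176/16 = 11, a_2 = floor((13 + 3)/11) = 1.
  m_3 = 11*1 - 3 = 8, d_3 = (185 - 8^2)/11 = 121/11 = 11, a_3 = floor((13 + 8)/11) = 1.
  m_4 = 11*1 - 8 = 3, d_4 = (185 - 3^2)/11 = 176/11 = 16, a_4 = floor((13 + 3)/16) = 1.
  m_5 = 16*1 - 3 = 13, d_5 = (185 - 13^2)/16 = 16/16 = 1, a_5 = floor((13 + 13)/1) = 26.
  m_6 = 1*26 - 13 = 13, d_6 = (185 - 13^2)/1 = 16/1 = 16: (m_6, d_6) = (m_1, d_1) = (13, 16), so from here the quotients repeat a_1, ..., a_5; the period length is 5.
Hence the expansion of sqrt(185) is a_0 = 13 followed by the repeating block 1, 1, 1, 1, 26 (period 5).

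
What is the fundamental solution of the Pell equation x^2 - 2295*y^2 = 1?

(x, y) = (16336, 341)

First expand sqrt(2295) as a continued fraction. With x_i = (sqrt(2295) + m_i)/d_i and (m_0, d_0) = (0, 1): a_0 = floor(sqrt(2295)) = 47, since 47^2 = 2209 <= 2295 < 2304 = 48^2.
Iterate m_{i+1} = d_i*a_i - m_i, d_{i+1} = (2295 - m_{i+1}^2)/d_i, a_{i+1} = floor((a_0 + m_{i+1})/d_{i+1}):
  m_1 = 1*47 - 0 = 47, d_1 = (2295 - 47^2)/1 = 86/1 = 86, a_1 = floor((47 + 47)/86) = 1.
  m_2 = 86*1 - 47 = 39, d_2 = (2295 - 39^2)/86 = 774/86 = 9, a_2 = floor((47 + 39)/9) = 9.
  m_3 = 9*9 - 39 = 42, d_3 = (2295 - 42^2)/9 = 531/9 = 59, a_3 = floor((47 + 42)/59) = 1.
  m_4 = 59*1 - 42 = 17, d_4 = (2295 - 17^2)/59 = 2006/59 = 34, a_4 = floor((47 + 17)/34) = 1.
  m_5 = 34*1 - 17 = 17, d_5 = (2295 - 17^2)/34 = 2006/34 = 59, a_5 = floor((47 + 17)/59) = 1.
  m_6 = 59*1 - 17 = 42, d_6 = (2295 - 42^2)/59 = 531/59 = 9, a_6 = floor((47 + 42)/9) = 9.
  m_7 = 9*9 - 42 = 39, d_7 = (2295 - 39^2)/9 = 774/9 = 86, a_7 = floor((47 + 39)/86) = 1.
  m_8 = 86*1 - 39 = 47, d_8 = (2295 - 47^2)/86 = 86/86 = 1, a_8 = floor((47 + 47)/1) = 94.
  m_9 = 1*94 - 47 = 47, d_9 = (2295 - 47^2)/1 = 86/1 = 86: (m_9, d_9) = (m_1, d_1) = (47, 86), so from here the quotients repeat a_1, ..., a_8; the period length is 8.
So sqrt(2295) = [47; (1, 9, 1, 1, 1, 9, 1, 94)] with period length k = 8.
k is even, so the fundamental solution of x^2 - 2295y^2 = 1 is (p_{k-1}, q_{k-1}) = (p_7, q_7); compute convergents through index 7.
Convergents (p_i = a_i*p_{i-1} + p_{i-2}, q_i = a_i*q_{i-1} + q_{i-2} with p_{-2}=0, p_{-1}=1, q_{-2}=1, q_{-1}=0):
  i=0: a_0=47, p_0 = 47*1 + 0 = 47, q_0 = 47*0 + 1 = 1.
  i=1: a_1=1, p_1 = 1*47 + 1 = 48, q_1 = 1*1 + 0 = 1.
  i=2: a_2=9, p_2 = 9*48 + 47 = 479, q_2 = 9*1 + 1 = 10.
  i=3: a_3=1, p_3 = 1*479 + 48 = 527, q_3 = 1*10 + 1 = 11.
  i=4: a_4=1, p_4 = 1*527 + 479 = 1006, q_4 = 1*11 + 10 = 21.
  i=5: a_5=1, p_5 = 1*1006 + 527 = 1533, q_5 = 1*21 + 11 = 32.
  i=6: a_6=9, p_6 = 9*1533 + 1006 = 14803, q_6 = 9*32 + 21 = 309.
  i=7: a_7=1, p_7 = 1*14803 + 1533 = 16336, q_7 = 1*309 + 32 = 341.
Check: 16336^2 - 2295*341^2 = 266864896 - 266864895 = 1, so (x, y) = (16336, 341) solves the equation, and by the theorem it is the least positive solution.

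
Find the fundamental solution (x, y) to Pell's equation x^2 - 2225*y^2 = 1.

First expand sqrt(2225) as a continued fraction. With x_i = (sqrt(2225) + m_i)/d_i and (m_0, d_0) = (0, 1): a_0 = floor(sqrt(2225)) = 47, since 47^2 = 2209 <= 2225 < 2304 = 48^2.
Iterate m_{i+1} = d_i*a_i - m_i, d_{i+1} = (2225 - m_{i+1}^2)/d_i, a_{i+1} = floor((a_0 + m_{i+1})/d_{i+1}):
  m_1 = 1*47 - 0 = 47, d_1 = (2225 - 47^2)/1 = 16/1 = 16, a_1 = floor((47 + 47)/16) = 5.
  m_2 = 16*5 - 47 = 33, d_2 = (2225 - 33^2)/16 = 1136/16 = 71, a_2 = floor((47 + 33)/71) = 1.
  m_3 = 71*1 - 33 = 38, d_3 = (2225 - 38^2)/71 = 781/71 = 11, a_3 = floor((47 + 38)/11) = 7.
  m_4 = 11*7 - 38 = 39, d_4 = (2225 - 39^2)/11 = 704/11 = 64, a_4 = floor((47 + 39)/64) = 1.
  m_5 = 64*1 - 39 = 25, d_5 = (2225 - 25^2)/64 = 1600/64 = 25, a_5 = floor((47 + 25)/25) = 2.
  m_6 = 25*2 - 25 = 25, d_6 = (2225 - 25^2)/25 = 1600/25 = 64, a_6 = floor((47 + 25)/64) = 1.
  m_7 = 64*1 - 25 = 39, d_7 = (2225 - 39^2)/64 = 704/64 = 11, a_7 = floor((47 + 39)/11) = 7.
  m_8 = 11*7 - 39 = 38, d_8 = (2225 - 38^2)/11 = 781/11 = 71, a_8 = floor((47 + 38)/71) = 1.
  m_9 = 71*1 - 38 = 33, d_9 = (2225 - 33^2)/71 = 1136/71 = 16, a_9 = floor((47 + 33)/16) = 5.
  m_10 = 16*5 - 33 = 47, d_10 = (2225 - 47^2)/16 = 16/16 = 1, a_10 = floor((47 + 47)/1) = 94.
  m_11 = 1*94 - 47 = 47, d_11 = (2225 - 47^2)/1 = 16/1 = 16: (m_11, d_11) = (m_1, d_1) = (47, 16), so from here the quotients repeat a_1, ..., a_10; the period length is 10.
So sqrt(2225) = [47; (5, 1, 7, 1, 2, 1, 7, 1, 5, 94)] with period length k = 10.
k is even, so the fundamental solution of x^2 - 2225y^2 = 1 is (p_{k-1}, q_{k-1}) = (p_9, q_9); compute convergents through index 9.
Convergents (p_i = a_i*p_{i-1} + p_{i-2}, q_i = a_i*q_{i-1} + q_{i-2} with p_{-2}=0, p_{-1}=1, q_{-2}=1, q_{-1}=0):
  i=0: a_0=47, p_0 = 47*1 + 0 = 47, q_0 = 47*0 + 1 = 1.
  i=1: a_1=5, p_1 = 5*47 + 1 = 236, q_1 = 5*1 + 0 = 5.
  i=2: a_2=1, p_2 = 1*236 + 47 = 283, q_2 = 1*5 + 1 = 6.
  i=3: a_3=7, p_3 = 7*283 + 236 = 2217, q_3 = 7*6 + 5 = 47.
  i=4: a_4=1, p_4 = 1*2217 + 283 = 2500, q_4 = 1*47 + 6 = 53.
  i=5: a_5=2, p_5 = 2*2500 + 2217 = 7217, q_5 = 2*53 + 47 = 153.
  i=6: a_6=1, p_6 = 1*7217 + 2500 = 9717, q_6 = 1*153 + 53 = 206.
  i=7: a_7=7, p_7 = 7*9717 + 7217 = 75236, q_7 = 7*206 + 153 = 1595.
  i=8: a_8=1, p_8 = 1*75236 + 9717 = 84953, q_8 = 1*1595 + 206 = 1801.
  i=9: a_9=5, p_9 = 5*84953 + 75236 = 500001, q_9 = 5*1801 + 1595 = 10600.
Check: 500001^2 - 2225*10600^2 = 250001000001 - 250001000000 = 1, so (x, y) = (500001, 10600) solves the equation, and by the theorem it is the least positive solution.

(x, y) = (500001, 10600)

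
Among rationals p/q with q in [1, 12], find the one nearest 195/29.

Expand x = 195/29 as a continued fraction with the Euclidean algorithm:
  195 = 6*29 + 21, so a_0 = 6.
  29 = 1*21 + 8, so a_1 = 1.
  21 = 2*8 + 5, so a_2 = 2.
  8 = 1*5 + 3, so a_3 = 1.
  5 = 1*3 + 2, so a_4 = 1.
  3 = 1*2 + 1, so a_5 = 1.
  2 = 2*1 + 0, so a_6 = 2.
so x = [6; 1, 2, 1, 1, 1, 2].
Convergents (p_i = a_i*p_{i-1} + p_{i-2}, q_i = a_i*q_{i-1} + q_{i-2} with p_{-2}=0, p_{-1}=1, q_{-2}=1, q_{-1}=0), until the denominator exceeds 12:
  i=0: a_0=6, p_0 = 6*1 + 0 = 6, q_0 = 6*0 + 1 = 1.
  i=1: a_1=1, p_1 = 1*6 + 1 = 7, q_1 = 1*1 + 0 = 1.
  i=2: a_2=2, p_2 = 2*7 + 6 = 20, q_2 = 2*1 + 1 = 3.
  i=3: a_3=1, p_3 = 1*20 + 7 = 27, q_3 = 1*3 + 1 = 4.
  i=4: a_4=1, p_4 = 1*27 + 20 = 47, q_4 = 1*4 + 3 = 7.
  i=5: a_5=1, p_5 = 1*47 + 27 = 74, q_5 = 1*7 + 4 = 11.
  i=6: a_6=2, p_6 = 2*74 + 47 = 195, q_6 = 2*11 + 7 = 29.
q_6 = 29 > 12, so the last convergent with denominator <= 12 is p_5/q_5 = 74/11.
The closest fraction with denominator <= 12 is either p_5/q_5 or the intermediate fraction (k*p_5 + p_4)/(k*q_5 + q_4) with the largest k >= 1 whose denominator stays <= 12; these approach x as k grows, and every other convergent or intermediate fraction in range is farther away.
Largest k: floor((12 - q_4)/q_5) = floor((12 - 7)/11) = 0.
Since k = 0, no intermediate fraction beyond p_5/q_5 has denominator <= 12, so the convergent 74/11 is the closest (its error is |195*11 - 74*29|/(29*11) = 1/319).

74/11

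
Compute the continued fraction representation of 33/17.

Run the Euclidean algorithm on 33 and 17; the successive quotients are the partial quotients a_0, a_1, ... (each step inverts the fractional part left over by the previous one):
  33 = 1*17 + 16, so a_0 = 1.
  17 = 1*16 + 1, so a_1 = 1.
  16 = 16*1 + 0, so a_2 = 16.
The remainder reaches 0 after 3 divisions, so the expansion has 3 partial quotients, read off in order.

[1; 1, 16]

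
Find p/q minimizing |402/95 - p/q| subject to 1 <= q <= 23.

Expand x = 402/95 as a continued fraction with the Euclidean algorithm:
  402 = 4*95 + 22, so a_0 = 4.
  95 = 4*22 + 7, so a_1 = 4.
  22 = 3*7 + 1, so a_2 = 3.
  7 = 7*1 + 0, so a_3 = 7.
so x = [4; 4, 3, 7].
Convergents (p_i = a_i*p_{i-1} + p_{i-2}, q_i = a_i*q_{i-1} + q_{i-2} with p_{-2}=0, p_{-1}=1, q_{-2}=1, q_{-1}=0), until the denominator exceeds 23:
  i=0: a_0=4, p_0 = 4*1 + 0 = 4, q_0 = 4*0 + 1 = 1.
  i=1: a_1=4, p_1 = 4*4 + 1 = 17, q_1 = 4*1 + 0 = 4.
  i=2: a_2=3, p_2 = 3*17 + 4 = 55, q_2 = 3*4 + 1 = 13.
  i=3: a_3=7, p_3 = 7*55 + 17 = 402, q_3 = 7*13 + 4 = 95.
q_3 = 95 > 23, so the last convergent with denominator <= 23 is p_2/q_2 = 55/13.
The closest fraction with denominator <= 23 is either p_2/q_2 or the intermediate fraction (k*p_2 + p_1)/(k*q_2 + q_1) with the largest k >= 1 whose denominator stays <= 23; these approach x as k grows, and every other convergent or intermediate fraction in range is farther away.
Largest k: floor((23 - q_1)/q_2) = floor((23 - 4)/13) = 1.
That gives (1*55 + 17)/(1*13 + 4) = 72/17.
Compare the errors: |x - 55/13| = |402*13 - 55*95|/(95*13) = 1/1235, and |x - 72/17| = |402*17 - 72*95|/(95*17) = 6/1615.
Cross-multiplying, 1*1615 = 1615 < 7410 = 6*1235, so 1/1235 is smaller: the convergent 55/13 is closer to x than 72/17.

55/13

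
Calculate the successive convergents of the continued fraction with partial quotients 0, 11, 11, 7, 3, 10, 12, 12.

Using the convergent recurrence p_i = a_i*p_{i-1} + p_{i-2}, q_i = a_i*q_{i-1} + q_{i-2} with p_{-2}=0, p_{-1}=1, q_{-2}=1, q_{-1}=0:
  i=0: a_0=0, p_0 = 0*1 + 0 = 0, q_0 = 0*0 + 1 = 1.
  i=1: a_1=11, p_1 = 11*0 + 1 = 1, q_1 = 11*1 + 0 = 11.
  i=2: a_2=11, p_2 = 11*1 + 0 = 11, q_2 = 11*11 + 1 = 122.
  i=3: a_3=7, p_3 = 7*11 + 1 = 78, q_3 = 7*122 + 11 = 865.
  i=4: a_4=3, p_4 = 3*78 + 11 = 245, q_4 = 3*865 + 122 = 2717.
  i=5: a_5=10, p_5 = 10*245 + 78 = 2528, q_5 = 10*2717 + 865 = 28035.
  i=6: a_6=12, p_6 = 12*2528 + 245 = 30581, q_6 = 12*28035 + 2717 = 339137.
  i=7: a_7=12, p_7 = 12*30581 + 2528 = 369500, q_7 = 12*339137 + 28035 = 4097679.

0/1, 1/11, 11/122, 78/865, 245/2717, 2528/28035, 30581/339137, 369500/4097679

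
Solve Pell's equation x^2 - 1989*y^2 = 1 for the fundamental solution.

(x, y) = (5544449, 124320)

First expand sqrt(1989) as a continued fraction. With x_i = (sqrt(1989) + m_i)/d_i and (m_0, d_0) = (0, 1): a_0 = floor(sqrt(1989)) = 44, since 44^2 = 1936 <= 1989 < 2025 = 45^2.
Iterate m_{i+1} = d_i*a_i - m_i, d_{i+1} = (1989 - m_{i+1}^2)/d_i, a_{i+1} = floor((a_0 + m_{i+1})/d_{i+1}):
  m_1 = 1*44 - 0 = 44, d_1 = (1989 - 44^2)/1 = 53/1 = 53, a_1 = floor((44 + 44)/53) = 1.
  m_2 = 53*1 - 44 = 9, d_2 = (1989 - 9^2)/53 = 1908/53 = 36, a_2 = floor((44 + 9)/36) = 1.
  m_3 = 36*1 - 9 = 27, d_3 = (1989 - 27^2)/36 = 1260/36 = 35, a_3 = floor((44 + 27)/35) = 2.
  m_4 = 35*2 - 27 = 43, d_4 = (1989 - 43^2)/35 = 140/35 = 4, a_4 = floor((44 + 43)/4) = 21.
  m_5 = 4*21 - 43 = 41, d_5 = (1989 - 41^2)/4 = 308/4 = 77, a_5 = floor((44 + 41)/77) = 1.
  m_6 = 77*1 - 41 = 36, d_6 = (1989 - 36^2)/77 = 693/77 = 9, a_6 = floor((44 + 36)/9) = 8.
  m_7 = 9*8 - 36 = 36, d_7 = (1989 - 36^2)/9 = 693/9 = 77, a_7 = floor((44 + 36)/77) = 1.
  m_8 = 77*1 - 36 = 41, d_8 = (1989 - 41^2)/77 = 308/77 = 4, a_8 = floor((44 + 41)/4) = 21.
  m_9 = 4*21 - 41 = 43, d_9 = (1989 - 43^2)/4 = 140/4 = 35, a_9 = floor((44 + 43)/35) = 2.
  m_10 = 35*2 - 43 = 27, d_10 = (1989 - 27^2)/35 = 1260/35 = 36, a_10 = floor((44 + 27)/36) = 1.
  m_11 = 36*1 - 27 = 9, d_11 = (1989 - 9^2)/36 = 1908/36 = 53, a_11 = floor((44 + 9)/53) = 1.
  m_12 = 53*1 - 9 = 44, d_12 = (1989 - 44^2)/53 = 53/53 = 1, a_12 = floor((44 + 44)/1) = 88.
  m_13 = 1*88 - 44 = 44, d_13 = (1989 - 44^2)/1 = 53/1 = 53: (m_13, d_13) = (m_1, d_1) = (44, 53), so from here the quotients repeat a_1, ..., a_12; the period length is 12.
So sqrt(1989) = [44; (1, 1, 2, 21, 1, 8, 1, 21, 2, 1, 1, 88)] with period length k = 12.
k is even, so the fundamental solution of x^2 - 1989y^2 = 1 is (p_{k-1}, q_{k-1}) = (p_11, q_11); compute convergents through index 11.
Convergents (p_i = a_i*p_{i-1} + p_{i-2}, q_i = a_i*q_{i-1} + q_{i-2} with p_{-2}=0, p_{-1}=1, q_{-2}=1, q_{-1}=0):
  i=0: a_0=44, p_0 = 44*1 + 0 = 44, q_0 = 44*0 + 1 = 1.
  i=1: a_1=1, p_1 = 1*44 + 1 = 45, q_1 = 1*1 + 0 = 1.
  i=2: a_2=1, p_2 = 1*45 + 44 = 89, q_2 = 1*1 + 1 = 2.
  i=3: a_3=2, p_3 = 2*89 + 45 = 223, q_3 = 2*2 + 1 = 5.
  i=4: a_4=21, p_4 = 21*223 + 89 = 4772, q_4 = 21*5 + 2 = 107.
  i=5: a_5=1, p_5 = 1*4772 + 223 = 4995, q_5 = 1*107 + 5 = 112.
  i=6: a_6=8, p_6 = 8*4995 + 4772 = 44732, q_6 = 8*112 + 107 = 1003.
  i=7: a_7=1, p_7 = 1*44732 + 4995 = 49727, q_7 = 1*1003 + 112 = 1115.
  i=8: a_8=21, p_8 = 21*49727 + 44732 = 1088999, q_8 = 21*1115 + 1003 = 24418.
  i=9: a_9=2, p_9 = 2*1088999 + 49727 = 2227725, q_9 = 2*24418 + 1115 = 49951.
  i=10: a_10=1, p_10 = 1*2227725 + 1088999 = 3316724, q_10 = 1*49951 + 24418 = 74369.
  i=11: a_11=1, p_11 = 1*3316724 + 2227725 = 5544449, q_11 = 1*74369 + 49951 = 124320.
Check: 5544449^2 - 1989*124320^2 = 30740914713601 - 30740914713600 = 1, so (x, y) = (5544449, 124320) solves the equation, and by the theorem it is the least positive solution.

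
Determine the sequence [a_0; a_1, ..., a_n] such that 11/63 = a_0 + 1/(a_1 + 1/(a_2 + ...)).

[0; 5, 1, 2, 1, 2]

Run the Euclidean algorithm on 11 and 63; the successive quotients are the partial quotients a_0, a_1, ... (each step inverts the fractional part left over by the previous one):
  11 = 0*63 + 11, so a_0 = 0.
  63 = 5*11 + 8, so a_1 = 5.
  11 = 1*8 + 3, so a_2 = 1.
  8 = 2*3 + 2, so a_3 = 2.
  3 = 1*2 + 1, so a_4 = 1.
  2 = 2*1 + 0, so a_5 = 2.
The remainder reaches 0 after 6 divisions, so the expansion has 6 partial quotients, read off in order.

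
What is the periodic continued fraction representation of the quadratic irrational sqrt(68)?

[8; (4, 16)]

Write x_i = (sqrt(68) + m_i)/d_i with (m_0, d_0) = (0, 1). a_0 = floor(sqrt(68)) = 8, since 8^2 = 64 <= 68 < 81 = 9^2.
Iterate m_{i+1} = d_i*a_i - m_i, d_{i+1} = (68 - m_{i+1}^2)/d_i, a_{i+1} = floor((a_0 + m_{i+1})/d_{i+1}):
  m_1 = 1*8 - 0 = 8, d_1 = (68 - 8^2)/1 = 4/1 = 4, a_1 = floor((8 + 8)/4) = 4.
  m_2 = 4*4 - 8 = 8, d_2 = (68 - 8^2)/4 = 4/4 = 1, a_2 = floor((8 + 8)/1) = 16.
  m_3 = 1*16 - 8 = 8, d_3 = (68 - 8^2)/1 = 4/1 = 4: (m_3, d_3) = (m_1, d_1) = (8, 4), so from here the quotients repeat a_1, a_2; the period length is 2.
Hence the expansion of sqrt(68) is a_0 = 8 followed by the repeating block 4, 16 (period 2).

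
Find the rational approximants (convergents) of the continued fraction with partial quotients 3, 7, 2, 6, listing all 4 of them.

Using the convergent recurrence p_i = a_i*p_{i-1} + p_{i-2}, q_i = a_i*q_{i-1} + q_{i-2} with p_{-2}=0, p_{-1}=1, q_{-2}=1, q_{-1}=0:
  i=0: a_0=3, p_0 = 3*1 + 0 = 3, q_0 = 3*0 + 1 = 1.
  i=1: a_1=7, p_1 = 7*3 + 1 = 22, q_1 = 7*1 + 0 = 7.
  i=2: a_2=2, p_2 = 2*22 + 3 = 47, q_2 = 2*7 + 1 = 15.
  i=3: a_3=6, p_3 = 6*47 + 22 = 304, q_3 = 6*15 + 7 = 97.

3/1, 22/7, 47/15, 304/97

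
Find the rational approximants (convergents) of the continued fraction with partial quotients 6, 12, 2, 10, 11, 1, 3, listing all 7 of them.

Using the convergent recurrence p_i = a_i*p_{i-1} + p_{i-2}, q_i = a_i*q_{i-1} + q_{i-2} with p_{-2}=0, p_{-1}=1, q_{-2}=1, q_{-1}=0:
  i=0: a_0=6, p_0 = 6*1 + 0 = 6, q_0 = 6*0 + 1 = 1.
  i=1: a_1=12, p_1 = 12*6 + 1 = 73, q_1 = 12*1 + 0 = 12.
  i=2: a_2=2, p_2 = 2*73 + 6 = 152, q_2 = 2*12 + 1 = 25.
  i=3: a_3=10, p_3 = 10*152 + 73 = 1593, q_3 = 10*25 + 12 = 262.
  i=4: a_4=11, p_4 = 11*1593 + 152 = 17675, q_4 = 11*262 + 25 = 2907.
  i=5: a_5=1, p_5 = 1*17675 + 1593 = 19268, q_5 = 1*2907 + 262 = 3169.
  i=6: a_6=3, p_6 = 3*19268 + 17675 = 75479, q_6 = 3*3169 + 2907 = 12414.

6/1, 73/12, 152/25, 1593/262, 17675/2907, 19268/3169, 75479/12414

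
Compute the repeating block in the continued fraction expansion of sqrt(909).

Write x_i = (sqrt(909) + m_i)/d_i with (m_0, d_0) = (0, 1). a_0 = floor(sqrt(909)) = 30, since 30^2 = 900 <= 909 < 961 = 31^2.
Iterate m_{i+1} = d_i*a_i - m_i, d_{i+1} = (909 - m_{i+1}^2)/d_i, a_{i+1} = floor((a_0 + m_{i+1})/d_{i+1}):
  m_1 = 1*30 - 0 = 30, d_1 = (909 - 30^2)/1 = 9/1 = 9, a_1 = floor((30 + 30)/9) = 6.
  m_2 = 9*6 - 30 = 24, d_2 = (909 - 24^2)/9 = 333/9 = 37, a_2 = floor((30 + 24)/37) = 1.
  m_3 = 37*1 - 24 = 13, d_3 = (909 - 13^2)/37 = 740/37 = 20, a_3 = floor((30 + 13)/20) = 2.
  m_4 = 20*2 - 13 = 27, d_4 = (909 - 27^2)/20 = 180/20 = 9, a_4 = floor((30 + 27)/9) = 6.
  m_5 = 9*6 - 27 = 27, d_5 = (909 - 27^2)/9 = 180/9 = 20, a_5 = floor((30 + 27)/20) = 2.
  m_6 = 20*2 - 27 = 13, d_6 = (909 - 13^2)/20 = 740/20 = 37, a_6 = floor((30 + 13)/37) = 1.
  m_7 = 37*1 - 13 = 24, d_7 = (909 - 24^2)/37 = 333/37 = 9, a_7 = floor((30 + 24)/9) = 6.
  m_8 = 9*6 - 24 = 30, d_8 = (909 - 30^2)/9 = 9/9 = 1, a_8 = floor((30 + 30)/1) = 60.
  m_9 = 1*60 - 30 = 30, d_9 = (909 - 30^2)/1 = 9/1 = 9: (m_9, d_9) = (m_1, d_1) = (30, 9), so from here the quotients repeat a_1, ..., a_8; the period length is 8.
Hence the expansion of sqrt(909) is a_0 = 30 followed by the repeating block 6, 1, 2, 6, 2, 1, 6, 60 (period 8).

[30; (6, 1, 2, 6, 2, 1, 6, 60)]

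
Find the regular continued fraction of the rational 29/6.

Run the Euclidean algorithm on 29 and 6; the successive quotients are the partial quotients a_0, a_1, ... (each step inverts the fractional part left over by the previous one):
  29 = 4*6 + 5, so a_0 = 4.
  6 = 1*5 + 1, so a_1 = 1.
  5 = 5*1 + 0, so a_2 = 5.
The remainder reaches 0 after 3 divisions, so the expansion has 3 partial quotients, read off in order.

[4; 1, 5]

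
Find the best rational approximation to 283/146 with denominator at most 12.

23/12

Expand x = 283/146 as a continued fraction with the Euclidean algorithm:
  283 = 1*146 + 137, so a_0 = 1.
  146 = 1*137 + 9, so a_1 = 1.
  137 = 15*9 + 2, so a_2 = 15.
  9 = 4*2 + 1, so a_3 = 4.
  2 = 2*1 + 0, so a_4 = 2.
so x = [1; 1, 15, 4, 2].
Convergents (p_i = a_i*p_{i-1} + p_{i-2}, q_i = a_i*q_{i-1} + q_{i-2} with p_{-2}=0, p_{-1}=1, q_{-2}=1, q_{-1}=0), until the denominator exceeds 12:
  i=0: a_0=1, p_0 = 1*1 + 0 = 1, q_0 = 1*0 + 1 = 1.
  i=1: a_1=1, p_1 = 1*1 + 1 = 2, q_1 = 1*1 + 0 = 1.
  i=2: a_2=15, p_2 = 15*2 + 1 = 31, q_2 = 15*1 + 1 = 16.
q_2 = 16 > 12, so the last convergent with denominator <= 12 is p_1/q_1 = 2/1.
The closest fraction with denominator <= 12 is either p_1/q_1 or the intermediate fraction (k*p_1 + p_0)/(k*q_1 + q_0) with the largest k >= 1 whose denominator stays <= 12; these approach x as k grows, and every other convergent or intermediate fraction in range is farther away.
Largest k: floor((12 - q_0)/q_1) = floor((12 - 1)/1) = 11.
That gives (11*2 + 1)/(11*1 + 1) = 23/12.
Compare the errors: |x - 2/1| = |283*1 - 2*146|/(146*1) = 9/146, and |x - 23/12| = |283*12 - 23*146|/(146*12) = 38/1752.
Cross-multiplying, 38*146 = 5548 < 15768 = 9*1752, so 38/1752 is smaller: the intermediate fraction 23/12 is closer to x than 2/1.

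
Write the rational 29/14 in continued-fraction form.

Run the Euclidean algorithm on 29 and 14; the successive quotients are the partial quotients a_0, a_1, ... (each step inverts the fractional part left over by the previous one):
  29 = 2*14 + 1, so a_0 = 2.
  14 = 14*1 + 0, so a_1 = 14.
The remainder reaches 0 after 2 divisions, so the expansion has 2 partial quotients, read off in order.

[2; 14]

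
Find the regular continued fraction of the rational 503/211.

Run the Euclidean algorithm on 503 and 211; the successive quotients are the partial quotients a_0, a_1, ... (each step inverts the fractional part left over by the previous one):
  503 = 2*211 + 81, so a_0 = 2.
  211 = 2*81 + 49, so a_1 = 2.
  81 = 1*49 + 32, so a_2 = 1.
  49 = 1*32 + 17, so a_3 = 1.
  32 = 1*17 + 15, so a_4 = 1.
  17 = 1*15 + 2, so a_5 = 1.
  15 = 7*2 + 1, so a_6 = 7.
  2 = 2*1 + 0, so a_7 = 2.
The remainder reaches 0 after 8 divisions, so the expansion has 8 partial quotients, read off in order.

[2; 2, 1, 1, 1, 1, 7, 2]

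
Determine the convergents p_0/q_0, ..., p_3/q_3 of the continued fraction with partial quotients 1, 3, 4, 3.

1/1, 4/3, 17/13, 55/42

Using the convergent recurrence p_i = a_i*p_{i-1} + p_{i-2}, q_i = a_i*q_{i-1} + q_{i-2} with p_{-2}=0, p_{-1}=1, q_{-2}=1, q_{-1}=0:
  i=0: a_0=1, p_0 = 1*1 + 0 = 1, q_0 = 1*0 + 1 = 1.
  i=1: a_1=3, p_1 = 3*1 + 1 = 4, q_1 = 3*1 + 0 = 3.
  i=2: a_2=4, p_2 = 4*4 + 1 = 17, q_2 = 4*3 + 1 = 13.
  i=3: a_3=3, p_3 = 3*17 + 4 = 55, q_3 = 3*13 + 3 = 42.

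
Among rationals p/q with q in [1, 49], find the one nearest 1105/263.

Expand x = 1105/263 as a continued fraction with the Euclidean algorithm:
  1105 = 4*263 + 53, so a_0 = 4.
  263 = 4*53 + 51, so a_1 = 4.
  53 = 1*51 + 2, so a_2 = 1.
  51 = 25*2 + 1, so a_3 = 25.
  2 = 2*1 + 0, so a_4 = 2.
so x = [4; 4, 1, 25, 2].
Convergents (p_i = a_i*p_{i-1} + p_{i-2}, q_i = a_i*q_{i-1} + q_{i-2} with p_{-2}=0, p_{-1}=1, q_{-2}=1, q_{-1}=0), until the denominator exceeds 49:
  i=0: a_0=4, p_0 = 4*1 + 0 = 4, q_0 = 4*0 + 1 = 1.
  i=1: a_1=4, p_1 = 4*4 + 1 = 17, q_1 = 4*1 + 0 = 4.
  i=2: a_2=1, p_2 = 1*17 + 4 = 21, q_2 = 1*4 + 1 = 5.
  i=3: a_3=25, p_3 = 25*21 + 17 = 542, q_3 = 25*5 + 4 = 129.
q_3 = 129 > 49, so the last convergent with denominator <= 49 is p_2/q_2 = 21/5.
The closest fraction with denominator <= 49 is either p_2/q_2 or the intermediate fraction (k*p_2 + p_1)/(k*q_2 + q_1) with the largest k >= 1 whose denominator stays <= 49; these approach x as k grows, and every other convergent or intermediate fraction in range is farther away.
Largest k: floor((49 - q_1)/q_2) = floor((49 - 4)/5) = 9.
That gives (9*21 + 17)/(9*5 + 4) = 206/49.
Compare the errors: |x - 21/5| = |1105*5 - 21*263|/(263*5) = 2/1315, and |x - 206/49| = |1105*49 - 206*263|/(263*49) = 33/12887.
Cross-multiplying, 2*12887 = 25774 < 43395 = 33*1315, so 2/1315 is smaller: the convergent 21/5 is closer to x than 206/49.

21/5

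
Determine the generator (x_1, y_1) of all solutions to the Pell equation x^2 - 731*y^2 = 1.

(x, y) = (730, 27)

First expand sqrt(731) as a continued fraction. With x_i = (sqrt(731) + m_i)/d_i and (m_0, d_0) = (0, 1): a_0 = floor(sqrt(731)) = 27, since 27^2 = 729 <= 731 < 784 = 28^2.
Iterate m_{i+1} = d_i*a_i - m_i, d_{i+1} = (731 - m_{i+1}^2)/d_i, a_{i+1} = floor((a_0 + m_{i+1})/d_{i+1}):
  m_1 = 1*27 - 0 = 27, d_1 = (731 - 27^2)/1 = 2/1 = 2, a_1 = floor((27 + 27)/2) = 27.
  m_2 = 2*27 - 27 = 27, d_2 = (731 - 27^2)/2 = 2/2 = 1, a_2 = floor((27 + 27)/1) = 54.
  m_3 = 1*54 - 27 = 27, d_3 = (731 - 27^2)/1 = 2/1 = 2: (m_3, d_3) = (m_1, d_1) = (27, 2), so from here the quotients repeat a_1, a_2; the period length is 2.
So sqrt(731) = [27; (27, 54)] with period length k = 2.
k is even, so the fundamental solution of x^2 - 731y^2 = 1 is (p_{k-1}, q_{k-1}) = (p_1, q_1); compute convergents through index 1.
Convergents (p_i = a_i*p_{i-1} + p_{i-2}, q_i = a_i*q_{i-1} + q_{i-2} with p_{-2}=0, p_{-1}=1, q_{-2}=1, q_{-1}=0):
  i=0: a_0=27, p_0 = 27*1 + 0 = 27, q_0 = 27*0 + 1 = 1.
  i=1: a_1=27, p_1 = 27*27 + 1 = 730, q_1 = 27*1 + 0 = 27.
Check: 730^2 - 731*27^2 = 532900 - 532899 = 1, so (x, y) = (730, 27) solves the equation, and by the theorem it is the least positive solution.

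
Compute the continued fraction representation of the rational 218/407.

Run the Euclidean algorithm on 218 and 407; the successive quotients are the partial quotients a_0, a_1, ... (each step inverts the fractional part left over by the previous one):
  218 = 0*407 + 218, so a_0 = 0.
  407 = 1*218 + 189, so a_1 = 1.
  218 = 1*189 + 29, so a_2 = 1.
  189 = 6*29 + 15, so a_3 = 6.
  29 = 1*15 + 14, so a_4 = 1.
  15 = 1*14 + 1, so a_5 = 1.
  14 = 14*1 + 0, so a_6 = 14.
The remainder reaches 0 after 7 divisions, so the expansion has 7 partial quotients, read off in order.

[0; 1, 1, 6, 1, 1, 14]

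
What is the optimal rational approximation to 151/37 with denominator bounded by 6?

Expand x = 151/37 as a continued fraction with the Euclidean algorithm:
  151 = 4*37 + 3, so a_0 = 4.
  37 = 12*3 + 1, so a_1 = 12.
  3 = 3*1 + 0, so a_2 = 3.
so x = [4; 12, 3].
Convergents (p_i = a_i*p_{i-1} + p_{i-2}, q_i = a_i*q_{i-1} + q_{i-2} with p_{-2}=0, p_{-1}=1, q_{-2}=1, q_{-1}=0), until the denominator exceeds 6:
  i=0: a_0=4, p_0 = 4*1 + 0 = 4, q_0 = 4*0 + 1 = 1.
  i=1: a_1=12, p_1 = 12*4 + 1 = 49, q_1 = 12*1 + 0 = 12.
q_1 = 12 > 6, so the last convergent with denominator <= 6 is p_0/q_0 = 4/1.
The closest fraction with denominator <= 6 is either p_0/q_0 or the intermediate fraction (k*p_0 + p_{-1})/(k*q_0 + q_{-1}) with the largest k >= 1 whose denominator stays <= 6; these approach x as k grows, and every other convergent or intermediate fraction in range is farther away.
Largest k: floor((6 - q_{-1})/q_0) = floor((6 - 0)/1) = 6 (using the seeds p_{-1} = 1, q_{-1} = 0).
That gives (6*4 + 1)/(6*1 + 0) = 25/6.
Compare the errors: |x - 4/1| = |151*1 - 4*37|/(37*1) = 3/37, and |x - 25/6| = |151*6 - 25*37|/(37*6) = 19/222.
Cross-multiplying, 3*222 = 666 < 703 = 19*37, so 3/37 is smaller: the convergent 4/1 is closer to x than 25/6.

4/1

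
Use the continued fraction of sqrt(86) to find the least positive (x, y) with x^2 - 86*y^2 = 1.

(x, y) = (10405, 1122)

First expand sqrt(86) as a continued fraction. With x_i = (sqrt(86) + m_i)/d_i and (m_0, d_0) = (0, 1): a_0 = floor(sqrt(86)) = 9, since 9^2 = 81 <= 86 < 100 = 10^2.
Iterate m_{i+1} = d_i*a_i - m_i, d_{i+1} = (86 - m_{i+1}^2)/d_i, a_{i+1} = floor((a_0 + m_{i+1})/d_{i+1}):
  m_1 = 1*9 - 0 = 9, d_1 = (86 - 9^2)/1 = 5/1 = 5, a_1 = floor((9 + 9)/5) = 3.
  m_2 = 5*3 - 9 = 6, d_2 = (86 - 6^2)/5 = 50/5 = 10, a_2 = floor((9 + 6)/10) = 1.
  m_3 = 10*1 - 6 = 4, d_3 = (86 - 4^2)/10 = 70/10 = 7, a_3 = floor((9 + 4)/7) = 1.
  m_4 = 7*1 - 4 = 3, d_4 = (86 - 3^2)/7 = 77/7 = 11, a_4 = floor((9 + 3)/11) = 1.
  m_5 = 11*1 - 3 = 8, d_5 = (86 - 8^2)/11 = 22/11 = 2, a_5 = floor((9 + 8)/2) = 8.
  m_6 = 2*8 - 8 = 8, d_6 = (86 - 8^2)/2 = 22/2 = 11, a_6 = floor((9 + 8)/11) = 1.
  m_7 = 11*1 - 8 = 3, d_7 = (86 - 3^2)/11 = 77/11 = 7, a_7 = floor((9 + 3)/7) = 1.
  m_8 = 7*1 - 3 = 4, d_8 = (86 - 4^2)/7 = 70/7 = 10, a_8 = floor((9 + 4)/10) = 1.
  m_9 = 10*1 - 4 = 6, d_9 = (86 - 6^2)/10 = 50/10 = 5, a_9 = floor((9 + 6)/5) = 3.
  m_10 = 5*3 - 6 = 9, d_10 = (86 - 9^2)/5 = 5/5 = 1, a_10 = floor((9 + 9)/1) = 18.
  m_11 = 1*18 - 9 = 9, d_11 = (86 - 9^2)/1 = 5/1 = 5: (m_11, d_11) = (m_1, d_1) = (9, 5), so from here the quotients repeat a_1, ..., a_10; the period length is 10.
So sqrt(86) = [9; (3, 1, 1, 1, 8, 1, 1, 1, 3, 18)] with period length k = 10.
k is even, so the fundamental solution of x^2 - 86y^2 = 1 is (p_{k-1}, q_{k-1}) = (p_9, q_9); compute convergents through index 9.
Convergents (p_i = a_i*p_{i-1} + p_{i-2}, q_i = a_i*q_{i-1} + q_{i-2} with p_{-2}=0, p_{-1}=1, q_{-2}=1, q_{-1}=0):
  i=0: a_0=9, p_0 = 9*1 + 0 = 9, q_0 = 9*0 + 1 = 1.
  i=1: a_1=3, p_1 = 3*9 + 1 = 28, q_1 = 3*1 + 0 = 3.
  i=2: a_2=1, p_2 = 1*28 + 9 = 37, q_2 = 1*3 + 1 = 4.
  i=3: a_3=1, p_3 = 1*37 + 28 = 65, q_3 = 1*4 + 3 = 7.
  i=4: a_4=1, p_4 = 1*65 + 37 = 102, q_4 = 1*7 + 4 = 11.
  i=5: a_5=8, p_5 = 8*102 + 65 = 881, q_5 = 8*11 + 7 = 95.
  i=6: a_6=1, p_6 = 1*881 + 102 = 983, q_6 = 1*95 + 11 = 106.
  i=7: a_7=1, p_7 = 1*983 + 881 = 1864, q_7 = 1*106 + 95 = 201.
  i=8: a_8=1, p_8 = 1*1864 + 983 = 2847, q_8 = 1*201 + 106 = 307.
  i=9: a_9=3, p_9 = 3*2847 + 1864 = 10405, q_9 = 3*307 + 201 = 1122.
Check: 10405^2 - 86*1122^2 = 108264025 - 108264024 = 1, so (x, y) = (10405, 1122) solves the equation, and by the theorem it is the least positive solution.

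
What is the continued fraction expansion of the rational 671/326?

Run the Euclidean algorithm on 671 and 326; the successive quotients are the partial quotients a_0, a_1, ... (each step inverts the fractional part left over by the previous one):
  671 = 2*326 + 19, so a_0 = 2.
  326 = 17*19 + 3, so a_1 = 17.
  19 = 6*3 + 1, so a_2 = 6.
  3 = 3*1 + 0, so a_3 = 3.
The remainder reaches 0 after 4 divisions, so the expansion has 4 partial quotients, read off in order.

[2; 17, 6, 3]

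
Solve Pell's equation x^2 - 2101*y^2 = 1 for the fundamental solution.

First expand sqrt(2101) as a continued fraction. With x_i = (sqrt(2101) + m_i)/d_i and (m_0, d_0) = (0, 1): a_0 = floor(sqrt(2101)) = 45, since 45^2 = 2025 <= 2101 < 2116 = 46^2.
Iterate m_{i+1} = d_i*a_i - m_i, d_{i+1} = (2101 - m_{i+1}^2)/d_i, a_{i+1} = floor((a_0 + m_{i+1})/d_{i+1}):
  m_1 = 1*45 - 0 = 45, d_1 = (2101 - 45^2)/1 = 76/1 = 76, a_1 = floor((45 + 45)/76) = 1.
  m_2 = 76*1 - 45 = 31, d_2 = (2101 - 31^2)/76 = 1140/76 = 15, a_2 = floor((45 + 31)/15) = 5.
  m_3 = 15*5 - 31 = 44, d_3 = (2101 - 44^2)/15 = 165/15 = 11, a_3 = floor((45 + 44)/11) = 8.
  m_4 = 11*8 - 44 = 44, d_4 = (2101 - 44^2)/11 = 165/11 = 15, a_4 = floor((45 + 44)/15) = 5.
  m_5 = 15*5 - 44 = 31, d_5 = (2101 - 31^2)/15 = 1140/15 = 76, a_5 = floor((45 + 31)/76) = 1.
  m_6 = 76*1 - 31 = 45, d_6 = (2101 - 45^2)/76 = 76/76 = 1, a_6 = floor((45 + 45)/1) = 90.
  m_7 = 1*90 - 45 = 45, d_7 = (2101 - 45^2)/1 = 76/1 = 76: (m_7, d_7) = (m_1, d_1) = (45, 76), so from here the quotients repeat a_1, ..., a_6; the period length is 6.
So sqrt(2101) = [45; (1, 5, 8, 5, 1, 90)] with period length k = 6.
k is even, so the fundamental solution of x^2 - 2101y^2 = 1 is (p_{k-1}, q_{k-1}) = (p_5, q_5); compute convergents through index 5.
Convergents (p_i = a_i*p_{i-1} + p_{i-2}, q_i = a_i*q_{i-1} + q_{i-2} with p_{-2}=0, p_{-1}=1, q_{-2}=1, q_{-1}=0):
  i=0: a_0=45, p_0 = 45*1 + 0 = 45, q_0 = 45*0 + 1 = 1.
  i=1: a_1=1, p_1 = 1*45 + 1 = 46, q_1 = 1*1 + 0 = 1.
  i=2: a_2=5, p_2 = 5*46 + 45 = 275, q_2 = 5*1 + 1 = 6.
  i=3: a_3=8, p_3 = 8*275 + 46 = 2246, q_3 = 8*6 + 1 = 49.
  i=4: a_4=5, p_4 = 5*2246 + 275 = 11505, q_4 = 5*49 + 6 = 251.
  i=5: a_5=1, p_5 = 1*11505 + 2246 = 13751, q_5 = 1*251 + 49 = 300.
Check: 13751^2 - 2101*300^2 = 189090001 - 189090000 = 1, so (x, y) = (13751, 300) solves the equation, and by the theorem it is the least positive solution.

(x, y) = (13751, 300)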